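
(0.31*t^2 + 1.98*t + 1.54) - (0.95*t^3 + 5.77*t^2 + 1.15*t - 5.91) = -0.95*t^3 - 5.46*t^2 + 0.83*t + 7.45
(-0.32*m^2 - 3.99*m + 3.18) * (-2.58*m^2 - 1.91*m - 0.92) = 0.8256*m^4 + 10.9054*m^3 - 0.289100000000002*m^2 - 2.403*m - 2.9256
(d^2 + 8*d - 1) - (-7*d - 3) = d^2 + 15*d + 2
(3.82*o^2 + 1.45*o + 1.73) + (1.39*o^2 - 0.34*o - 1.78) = 5.21*o^2 + 1.11*o - 0.05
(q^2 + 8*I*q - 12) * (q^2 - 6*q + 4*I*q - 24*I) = q^4 - 6*q^3 + 12*I*q^3 - 44*q^2 - 72*I*q^2 + 264*q - 48*I*q + 288*I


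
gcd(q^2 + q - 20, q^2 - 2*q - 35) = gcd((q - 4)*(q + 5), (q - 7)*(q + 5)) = q + 5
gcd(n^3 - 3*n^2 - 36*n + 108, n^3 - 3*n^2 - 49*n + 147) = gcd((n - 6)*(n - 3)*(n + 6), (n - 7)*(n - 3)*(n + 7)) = n - 3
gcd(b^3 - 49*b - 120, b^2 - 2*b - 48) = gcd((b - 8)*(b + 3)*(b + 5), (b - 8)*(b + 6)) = b - 8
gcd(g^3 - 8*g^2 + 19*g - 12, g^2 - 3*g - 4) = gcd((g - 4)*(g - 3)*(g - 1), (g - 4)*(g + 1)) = g - 4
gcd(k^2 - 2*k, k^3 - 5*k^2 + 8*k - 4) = k - 2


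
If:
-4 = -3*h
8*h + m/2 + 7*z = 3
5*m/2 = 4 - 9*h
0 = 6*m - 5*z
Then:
No Solution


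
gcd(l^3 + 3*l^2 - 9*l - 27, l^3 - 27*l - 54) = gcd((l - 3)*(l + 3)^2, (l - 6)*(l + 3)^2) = l^2 + 6*l + 9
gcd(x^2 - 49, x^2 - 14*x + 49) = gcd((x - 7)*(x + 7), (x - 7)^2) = x - 7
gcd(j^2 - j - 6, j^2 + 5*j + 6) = j + 2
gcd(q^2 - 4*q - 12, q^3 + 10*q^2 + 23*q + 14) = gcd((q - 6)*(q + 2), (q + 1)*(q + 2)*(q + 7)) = q + 2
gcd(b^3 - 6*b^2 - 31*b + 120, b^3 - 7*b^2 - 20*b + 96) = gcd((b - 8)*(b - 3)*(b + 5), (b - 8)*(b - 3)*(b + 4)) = b^2 - 11*b + 24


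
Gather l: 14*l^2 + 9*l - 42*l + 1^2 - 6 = 14*l^2 - 33*l - 5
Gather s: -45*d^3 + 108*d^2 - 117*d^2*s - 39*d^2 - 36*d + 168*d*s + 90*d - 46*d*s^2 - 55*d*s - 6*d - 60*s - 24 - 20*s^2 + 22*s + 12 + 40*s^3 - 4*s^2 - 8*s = -45*d^3 + 69*d^2 + 48*d + 40*s^3 + s^2*(-46*d - 24) + s*(-117*d^2 + 113*d - 46) - 12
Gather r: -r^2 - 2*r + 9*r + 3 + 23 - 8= -r^2 + 7*r + 18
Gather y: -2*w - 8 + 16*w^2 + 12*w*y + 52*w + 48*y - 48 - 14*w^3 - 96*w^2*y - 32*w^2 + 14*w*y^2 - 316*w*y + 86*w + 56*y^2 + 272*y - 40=-14*w^3 - 16*w^2 + 136*w + y^2*(14*w + 56) + y*(-96*w^2 - 304*w + 320) - 96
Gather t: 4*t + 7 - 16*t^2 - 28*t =-16*t^2 - 24*t + 7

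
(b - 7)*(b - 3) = b^2 - 10*b + 21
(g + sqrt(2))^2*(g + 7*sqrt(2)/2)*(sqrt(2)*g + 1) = sqrt(2)*g^4 + 12*g^3 + 43*sqrt(2)*g^2/2 + 30*g + 7*sqrt(2)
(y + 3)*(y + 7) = y^2 + 10*y + 21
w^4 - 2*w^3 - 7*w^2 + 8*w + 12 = (w - 3)*(w - 2)*(w + 1)*(w + 2)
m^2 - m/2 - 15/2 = (m - 3)*(m + 5/2)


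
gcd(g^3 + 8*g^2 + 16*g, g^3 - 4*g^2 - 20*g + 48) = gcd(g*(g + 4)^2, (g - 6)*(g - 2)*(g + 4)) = g + 4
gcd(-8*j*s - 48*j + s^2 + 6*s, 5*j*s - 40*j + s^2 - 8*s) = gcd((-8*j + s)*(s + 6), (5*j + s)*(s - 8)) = 1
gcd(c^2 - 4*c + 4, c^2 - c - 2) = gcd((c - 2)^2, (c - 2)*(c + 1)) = c - 2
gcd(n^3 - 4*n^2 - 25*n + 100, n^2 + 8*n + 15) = n + 5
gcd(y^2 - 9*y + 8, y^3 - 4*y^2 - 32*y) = y - 8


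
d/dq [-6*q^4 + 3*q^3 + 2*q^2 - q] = -24*q^3 + 9*q^2 + 4*q - 1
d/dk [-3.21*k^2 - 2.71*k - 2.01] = -6.42*k - 2.71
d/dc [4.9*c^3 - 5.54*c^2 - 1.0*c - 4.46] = 14.7*c^2 - 11.08*c - 1.0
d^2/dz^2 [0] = 0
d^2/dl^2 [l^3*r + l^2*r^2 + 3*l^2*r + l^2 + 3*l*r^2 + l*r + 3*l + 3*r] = 6*l*r + 2*r^2 + 6*r + 2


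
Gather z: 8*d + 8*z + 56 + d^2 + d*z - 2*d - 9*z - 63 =d^2 + 6*d + z*(d - 1) - 7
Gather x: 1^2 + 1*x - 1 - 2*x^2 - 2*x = -2*x^2 - x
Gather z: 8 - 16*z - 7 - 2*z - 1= -18*z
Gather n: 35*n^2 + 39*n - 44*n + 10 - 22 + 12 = 35*n^2 - 5*n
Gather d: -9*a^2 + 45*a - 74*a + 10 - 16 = -9*a^2 - 29*a - 6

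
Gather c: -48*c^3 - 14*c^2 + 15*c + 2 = -48*c^3 - 14*c^2 + 15*c + 2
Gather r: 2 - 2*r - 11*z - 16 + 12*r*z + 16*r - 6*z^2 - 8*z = r*(12*z + 14) - 6*z^2 - 19*z - 14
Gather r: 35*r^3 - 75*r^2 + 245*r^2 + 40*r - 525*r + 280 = 35*r^3 + 170*r^2 - 485*r + 280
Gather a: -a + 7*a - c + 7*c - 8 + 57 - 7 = 6*a + 6*c + 42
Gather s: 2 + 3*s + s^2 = s^2 + 3*s + 2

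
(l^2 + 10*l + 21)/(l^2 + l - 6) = (l + 7)/(l - 2)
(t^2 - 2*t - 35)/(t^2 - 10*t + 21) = (t + 5)/(t - 3)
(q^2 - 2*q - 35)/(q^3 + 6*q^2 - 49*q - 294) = (q + 5)/(q^2 + 13*q + 42)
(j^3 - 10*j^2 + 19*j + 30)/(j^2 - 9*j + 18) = (j^2 - 4*j - 5)/(j - 3)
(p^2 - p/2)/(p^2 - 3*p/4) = 2*(2*p - 1)/(4*p - 3)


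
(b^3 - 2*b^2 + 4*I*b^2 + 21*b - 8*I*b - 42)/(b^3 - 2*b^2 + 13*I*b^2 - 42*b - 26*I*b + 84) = (b - 3*I)/(b + 6*I)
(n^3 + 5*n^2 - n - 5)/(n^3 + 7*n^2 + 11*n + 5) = (n - 1)/(n + 1)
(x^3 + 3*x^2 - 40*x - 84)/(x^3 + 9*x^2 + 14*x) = (x - 6)/x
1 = 1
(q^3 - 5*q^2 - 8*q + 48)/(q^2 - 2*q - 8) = (q^2 - q - 12)/(q + 2)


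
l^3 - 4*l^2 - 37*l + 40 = (l - 8)*(l - 1)*(l + 5)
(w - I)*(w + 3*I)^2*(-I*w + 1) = -I*w^4 + 6*w^3 + 8*I*w^2 + 6*w + 9*I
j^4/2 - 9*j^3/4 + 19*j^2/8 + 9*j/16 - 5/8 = (j/2 + 1/4)*(j - 5/2)*(j - 2)*(j - 1/2)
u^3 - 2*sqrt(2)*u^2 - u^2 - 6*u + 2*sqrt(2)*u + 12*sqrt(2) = (u - 3)*(u + 2)*(u - 2*sqrt(2))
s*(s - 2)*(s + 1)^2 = s^4 - 3*s^2 - 2*s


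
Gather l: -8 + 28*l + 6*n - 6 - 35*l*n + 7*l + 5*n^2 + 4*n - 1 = l*(35 - 35*n) + 5*n^2 + 10*n - 15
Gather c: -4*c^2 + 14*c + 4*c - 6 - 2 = -4*c^2 + 18*c - 8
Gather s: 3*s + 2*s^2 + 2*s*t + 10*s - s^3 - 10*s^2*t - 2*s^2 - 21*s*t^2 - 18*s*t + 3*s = -s^3 - 10*s^2*t + s*(-21*t^2 - 16*t + 16)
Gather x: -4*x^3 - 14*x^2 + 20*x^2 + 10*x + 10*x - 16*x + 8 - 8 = -4*x^3 + 6*x^2 + 4*x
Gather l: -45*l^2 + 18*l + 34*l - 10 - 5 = -45*l^2 + 52*l - 15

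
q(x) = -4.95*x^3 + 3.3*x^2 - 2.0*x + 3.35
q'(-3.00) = -155.45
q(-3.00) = 172.70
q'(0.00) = -2.00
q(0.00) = 3.35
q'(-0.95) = -21.67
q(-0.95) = 12.47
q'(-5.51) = -489.21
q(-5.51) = 942.61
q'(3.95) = -207.63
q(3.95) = -258.13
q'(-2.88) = -144.18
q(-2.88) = 154.73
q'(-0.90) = -19.97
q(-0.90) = 11.43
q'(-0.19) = -3.79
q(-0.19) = 3.88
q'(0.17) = -1.31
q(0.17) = 3.08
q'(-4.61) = -348.02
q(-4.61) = 567.66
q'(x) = -14.85*x^2 + 6.6*x - 2.0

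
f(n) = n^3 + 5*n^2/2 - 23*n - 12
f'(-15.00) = 577.00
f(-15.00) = -2479.50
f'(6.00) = 115.00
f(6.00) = 156.00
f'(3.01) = 19.23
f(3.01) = -31.31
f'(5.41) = 91.85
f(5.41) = 95.08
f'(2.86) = 15.84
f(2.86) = -33.94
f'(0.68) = -18.21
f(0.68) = -26.17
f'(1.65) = -6.58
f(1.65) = -38.65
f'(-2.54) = -16.35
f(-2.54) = 46.16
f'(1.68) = -6.13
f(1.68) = -38.84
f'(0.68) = -18.21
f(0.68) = -26.17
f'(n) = 3*n^2 + 5*n - 23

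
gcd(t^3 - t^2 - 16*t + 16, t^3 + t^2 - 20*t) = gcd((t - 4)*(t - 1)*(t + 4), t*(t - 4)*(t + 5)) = t - 4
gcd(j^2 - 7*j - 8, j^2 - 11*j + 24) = j - 8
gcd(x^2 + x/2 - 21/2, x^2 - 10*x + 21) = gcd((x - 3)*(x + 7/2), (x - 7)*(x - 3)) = x - 3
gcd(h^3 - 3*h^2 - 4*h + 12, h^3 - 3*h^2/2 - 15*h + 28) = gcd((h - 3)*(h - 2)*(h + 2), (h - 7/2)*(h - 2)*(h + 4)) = h - 2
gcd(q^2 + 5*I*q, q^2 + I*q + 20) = q + 5*I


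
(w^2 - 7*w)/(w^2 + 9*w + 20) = w*(w - 7)/(w^2 + 9*w + 20)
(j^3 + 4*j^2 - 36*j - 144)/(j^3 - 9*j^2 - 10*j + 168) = (j + 6)/(j - 7)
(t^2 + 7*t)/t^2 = (t + 7)/t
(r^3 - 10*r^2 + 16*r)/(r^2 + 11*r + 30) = r*(r^2 - 10*r + 16)/(r^2 + 11*r + 30)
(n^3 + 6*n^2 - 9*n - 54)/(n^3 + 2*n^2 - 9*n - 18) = (n + 6)/(n + 2)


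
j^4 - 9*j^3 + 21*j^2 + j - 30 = (j - 5)*(j - 3)*(j - 2)*(j + 1)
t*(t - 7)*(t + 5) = t^3 - 2*t^2 - 35*t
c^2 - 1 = (c - 1)*(c + 1)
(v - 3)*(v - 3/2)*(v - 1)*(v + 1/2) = v^4 - 5*v^3 + 25*v^2/4 - 9/4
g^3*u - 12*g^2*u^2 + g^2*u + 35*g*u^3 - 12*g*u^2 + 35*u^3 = (g - 7*u)*(g - 5*u)*(g*u + u)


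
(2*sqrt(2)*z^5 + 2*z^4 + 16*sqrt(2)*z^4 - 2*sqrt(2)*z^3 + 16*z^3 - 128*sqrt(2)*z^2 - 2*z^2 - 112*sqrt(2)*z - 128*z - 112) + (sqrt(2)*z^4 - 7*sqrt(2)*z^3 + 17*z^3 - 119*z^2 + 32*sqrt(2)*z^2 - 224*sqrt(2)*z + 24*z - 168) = 2*sqrt(2)*z^5 + 2*z^4 + 17*sqrt(2)*z^4 - 9*sqrt(2)*z^3 + 33*z^3 - 96*sqrt(2)*z^2 - 121*z^2 - 336*sqrt(2)*z - 104*z - 280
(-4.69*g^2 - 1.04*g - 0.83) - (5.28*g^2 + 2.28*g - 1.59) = -9.97*g^2 - 3.32*g + 0.76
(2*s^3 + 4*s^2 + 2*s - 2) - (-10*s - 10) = 2*s^3 + 4*s^2 + 12*s + 8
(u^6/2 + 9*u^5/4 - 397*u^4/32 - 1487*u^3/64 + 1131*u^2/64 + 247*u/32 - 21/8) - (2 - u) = u^6/2 + 9*u^5/4 - 397*u^4/32 - 1487*u^3/64 + 1131*u^2/64 + 279*u/32 - 37/8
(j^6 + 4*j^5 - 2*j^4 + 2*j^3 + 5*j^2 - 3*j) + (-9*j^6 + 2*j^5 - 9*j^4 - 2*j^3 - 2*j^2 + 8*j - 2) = -8*j^6 + 6*j^5 - 11*j^4 + 3*j^2 + 5*j - 2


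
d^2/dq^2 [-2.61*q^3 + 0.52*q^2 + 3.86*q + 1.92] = 1.04 - 15.66*q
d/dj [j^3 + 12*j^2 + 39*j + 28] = 3*j^2 + 24*j + 39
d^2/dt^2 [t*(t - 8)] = 2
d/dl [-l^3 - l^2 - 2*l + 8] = -3*l^2 - 2*l - 2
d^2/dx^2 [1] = 0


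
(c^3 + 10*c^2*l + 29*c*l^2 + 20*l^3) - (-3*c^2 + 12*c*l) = c^3 + 10*c^2*l + 3*c^2 + 29*c*l^2 - 12*c*l + 20*l^3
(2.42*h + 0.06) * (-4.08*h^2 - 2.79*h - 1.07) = -9.8736*h^3 - 6.9966*h^2 - 2.7568*h - 0.0642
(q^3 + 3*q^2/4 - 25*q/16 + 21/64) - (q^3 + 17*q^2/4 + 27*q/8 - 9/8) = -7*q^2/2 - 79*q/16 + 93/64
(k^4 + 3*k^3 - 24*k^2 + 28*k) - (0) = k^4 + 3*k^3 - 24*k^2 + 28*k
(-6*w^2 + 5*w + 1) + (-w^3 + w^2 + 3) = -w^3 - 5*w^2 + 5*w + 4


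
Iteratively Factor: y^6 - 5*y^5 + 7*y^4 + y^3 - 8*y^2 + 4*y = (y - 1)*(y^5 - 4*y^4 + 3*y^3 + 4*y^2 - 4*y) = y*(y - 1)*(y^4 - 4*y^3 + 3*y^2 + 4*y - 4) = y*(y - 2)*(y - 1)*(y^3 - 2*y^2 - y + 2) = y*(y - 2)*(y - 1)*(y + 1)*(y^2 - 3*y + 2) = y*(y - 2)^2*(y - 1)*(y + 1)*(y - 1)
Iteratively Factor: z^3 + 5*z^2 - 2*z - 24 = (z - 2)*(z^2 + 7*z + 12) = (z - 2)*(z + 3)*(z + 4)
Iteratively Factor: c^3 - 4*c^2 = (c)*(c^2 - 4*c) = c*(c - 4)*(c)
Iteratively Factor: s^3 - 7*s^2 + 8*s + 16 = (s - 4)*(s^2 - 3*s - 4) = (s - 4)*(s + 1)*(s - 4)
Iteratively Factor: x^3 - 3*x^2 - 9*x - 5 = (x + 1)*(x^2 - 4*x - 5) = (x - 5)*(x + 1)*(x + 1)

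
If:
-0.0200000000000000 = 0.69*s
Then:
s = -0.03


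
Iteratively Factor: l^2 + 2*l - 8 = (l - 2)*(l + 4)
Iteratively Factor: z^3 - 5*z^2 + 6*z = (z - 2)*(z^2 - 3*z) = (z - 3)*(z - 2)*(z)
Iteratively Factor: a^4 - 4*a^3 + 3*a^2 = (a - 3)*(a^3 - a^2) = a*(a - 3)*(a^2 - a) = a^2*(a - 3)*(a - 1)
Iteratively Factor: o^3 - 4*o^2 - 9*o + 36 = (o - 3)*(o^2 - o - 12) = (o - 4)*(o - 3)*(o + 3)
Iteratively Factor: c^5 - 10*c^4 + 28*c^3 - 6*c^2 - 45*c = (c - 3)*(c^4 - 7*c^3 + 7*c^2 + 15*c) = (c - 3)*(c + 1)*(c^3 - 8*c^2 + 15*c) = (c - 5)*(c - 3)*(c + 1)*(c^2 - 3*c) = c*(c - 5)*(c - 3)*(c + 1)*(c - 3)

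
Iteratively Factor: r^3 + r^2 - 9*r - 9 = (r + 1)*(r^2 - 9) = (r - 3)*(r + 1)*(r + 3)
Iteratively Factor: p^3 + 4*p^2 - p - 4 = (p - 1)*(p^2 + 5*p + 4) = (p - 1)*(p + 1)*(p + 4)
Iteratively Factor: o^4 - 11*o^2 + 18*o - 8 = (o - 2)*(o^3 + 2*o^2 - 7*o + 4) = (o - 2)*(o - 1)*(o^2 + 3*o - 4) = (o - 2)*(o - 1)*(o + 4)*(o - 1)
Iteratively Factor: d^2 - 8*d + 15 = (d - 5)*(d - 3)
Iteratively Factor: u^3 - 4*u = (u)*(u^2 - 4) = u*(u + 2)*(u - 2)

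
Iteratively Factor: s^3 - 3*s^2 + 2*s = (s)*(s^2 - 3*s + 2) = s*(s - 2)*(s - 1)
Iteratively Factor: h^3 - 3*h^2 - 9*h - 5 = (h + 1)*(h^2 - 4*h - 5) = (h + 1)^2*(h - 5)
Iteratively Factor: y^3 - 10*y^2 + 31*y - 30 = (y - 5)*(y^2 - 5*y + 6) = (y - 5)*(y - 3)*(y - 2)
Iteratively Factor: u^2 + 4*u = (u + 4)*(u)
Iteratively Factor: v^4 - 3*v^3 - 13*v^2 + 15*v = (v - 5)*(v^3 + 2*v^2 - 3*v) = (v - 5)*(v - 1)*(v^2 + 3*v) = v*(v - 5)*(v - 1)*(v + 3)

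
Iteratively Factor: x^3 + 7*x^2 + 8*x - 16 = (x - 1)*(x^2 + 8*x + 16) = (x - 1)*(x + 4)*(x + 4)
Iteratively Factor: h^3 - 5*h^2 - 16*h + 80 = (h - 4)*(h^2 - h - 20) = (h - 5)*(h - 4)*(h + 4)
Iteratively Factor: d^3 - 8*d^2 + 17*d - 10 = (d - 1)*(d^2 - 7*d + 10) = (d - 2)*(d - 1)*(d - 5)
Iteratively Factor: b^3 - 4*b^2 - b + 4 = (b + 1)*(b^2 - 5*b + 4) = (b - 1)*(b + 1)*(b - 4)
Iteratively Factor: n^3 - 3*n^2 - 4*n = (n + 1)*(n^2 - 4*n) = (n - 4)*(n + 1)*(n)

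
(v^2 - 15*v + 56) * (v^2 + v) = v^4 - 14*v^3 + 41*v^2 + 56*v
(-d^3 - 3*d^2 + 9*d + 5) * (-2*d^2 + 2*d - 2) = 2*d^5 + 4*d^4 - 22*d^3 + 14*d^2 - 8*d - 10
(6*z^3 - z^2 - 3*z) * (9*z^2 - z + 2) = 54*z^5 - 15*z^4 - 14*z^3 + z^2 - 6*z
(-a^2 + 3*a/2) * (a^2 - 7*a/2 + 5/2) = -a^4 + 5*a^3 - 31*a^2/4 + 15*a/4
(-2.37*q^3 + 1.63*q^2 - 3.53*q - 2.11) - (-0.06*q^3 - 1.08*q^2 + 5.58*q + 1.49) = -2.31*q^3 + 2.71*q^2 - 9.11*q - 3.6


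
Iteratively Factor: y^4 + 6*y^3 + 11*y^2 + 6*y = (y + 3)*(y^3 + 3*y^2 + 2*y) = (y + 2)*(y + 3)*(y^2 + y) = y*(y + 2)*(y + 3)*(y + 1)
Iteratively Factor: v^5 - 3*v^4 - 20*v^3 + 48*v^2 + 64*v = (v - 4)*(v^4 + v^3 - 16*v^2 - 16*v) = (v - 4)^2*(v^3 + 5*v^2 + 4*v) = v*(v - 4)^2*(v^2 + 5*v + 4) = v*(v - 4)^2*(v + 1)*(v + 4)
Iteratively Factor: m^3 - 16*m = (m)*(m^2 - 16) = m*(m + 4)*(m - 4)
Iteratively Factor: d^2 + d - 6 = (d - 2)*(d + 3)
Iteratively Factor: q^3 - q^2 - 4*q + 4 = (q - 2)*(q^2 + q - 2) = (q - 2)*(q - 1)*(q + 2)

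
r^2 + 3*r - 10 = (r - 2)*(r + 5)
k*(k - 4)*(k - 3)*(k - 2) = k^4 - 9*k^3 + 26*k^2 - 24*k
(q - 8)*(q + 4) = q^2 - 4*q - 32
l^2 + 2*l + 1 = (l + 1)^2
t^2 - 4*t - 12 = (t - 6)*(t + 2)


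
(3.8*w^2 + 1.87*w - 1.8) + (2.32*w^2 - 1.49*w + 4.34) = 6.12*w^2 + 0.38*w + 2.54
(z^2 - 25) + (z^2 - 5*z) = 2*z^2 - 5*z - 25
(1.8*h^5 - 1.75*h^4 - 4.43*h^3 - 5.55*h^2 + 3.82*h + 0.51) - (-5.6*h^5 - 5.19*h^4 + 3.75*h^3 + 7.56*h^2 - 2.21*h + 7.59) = 7.4*h^5 + 3.44*h^4 - 8.18*h^3 - 13.11*h^2 + 6.03*h - 7.08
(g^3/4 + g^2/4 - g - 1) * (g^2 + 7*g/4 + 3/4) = g^5/4 + 11*g^4/16 - 3*g^3/8 - 41*g^2/16 - 5*g/2 - 3/4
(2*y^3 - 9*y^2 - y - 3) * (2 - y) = -2*y^4 + 13*y^3 - 17*y^2 + y - 6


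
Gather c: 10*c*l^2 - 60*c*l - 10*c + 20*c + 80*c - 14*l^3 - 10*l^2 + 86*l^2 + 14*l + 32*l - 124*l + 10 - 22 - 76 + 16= c*(10*l^2 - 60*l + 90) - 14*l^3 + 76*l^2 - 78*l - 72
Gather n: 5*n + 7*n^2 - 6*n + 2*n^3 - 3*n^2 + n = 2*n^3 + 4*n^2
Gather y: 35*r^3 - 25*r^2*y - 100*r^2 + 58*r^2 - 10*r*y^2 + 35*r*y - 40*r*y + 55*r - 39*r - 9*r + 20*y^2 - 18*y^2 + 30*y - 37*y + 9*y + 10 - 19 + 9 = 35*r^3 - 42*r^2 + 7*r + y^2*(2 - 10*r) + y*(-25*r^2 - 5*r + 2)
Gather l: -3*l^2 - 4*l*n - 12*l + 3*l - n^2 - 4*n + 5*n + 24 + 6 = -3*l^2 + l*(-4*n - 9) - n^2 + n + 30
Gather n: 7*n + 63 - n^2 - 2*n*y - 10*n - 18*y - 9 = -n^2 + n*(-2*y - 3) - 18*y + 54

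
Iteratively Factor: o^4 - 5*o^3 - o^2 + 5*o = (o - 5)*(o^3 - o) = (o - 5)*(o + 1)*(o^2 - o) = (o - 5)*(o - 1)*(o + 1)*(o)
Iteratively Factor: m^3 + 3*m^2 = (m)*(m^2 + 3*m) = m*(m + 3)*(m)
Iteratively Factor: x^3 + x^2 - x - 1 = (x - 1)*(x^2 + 2*x + 1) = (x - 1)*(x + 1)*(x + 1)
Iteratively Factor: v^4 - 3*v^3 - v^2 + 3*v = (v)*(v^3 - 3*v^2 - v + 3) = v*(v + 1)*(v^2 - 4*v + 3) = v*(v - 3)*(v + 1)*(v - 1)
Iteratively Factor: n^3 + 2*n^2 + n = (n)*(n^2 + 2*n + 1) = n*(n + 1)*(n + 1)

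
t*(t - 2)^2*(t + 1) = t^4 - 3*t^3 + 4*t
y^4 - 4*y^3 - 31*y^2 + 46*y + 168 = (y - 7)*(y - 3)*(y + 2)*(y + 4)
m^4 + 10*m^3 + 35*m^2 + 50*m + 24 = (m + 1)*(m + 2)*(m + 3)*(m + 4)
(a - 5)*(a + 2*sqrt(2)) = a^2 - 5*a + 2*sqrt(2)*a - 10*sqrt(2)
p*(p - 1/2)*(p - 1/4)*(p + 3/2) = p^4 + 3*p^3/4 - p^2 + 3*p/16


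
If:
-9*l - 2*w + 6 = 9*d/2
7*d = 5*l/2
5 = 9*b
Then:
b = 5/9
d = 20/99 - 20*w/297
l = 56/99 - 56*w/297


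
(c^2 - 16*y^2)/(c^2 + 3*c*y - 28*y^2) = (c + 4*y)/(c + 7*y)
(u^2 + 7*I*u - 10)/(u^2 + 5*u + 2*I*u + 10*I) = (u + 5*I)/(u + 5)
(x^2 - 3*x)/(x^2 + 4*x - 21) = x/(x + 7)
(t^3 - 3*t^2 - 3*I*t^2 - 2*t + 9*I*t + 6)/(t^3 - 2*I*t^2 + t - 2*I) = (t - 3)/(t + I)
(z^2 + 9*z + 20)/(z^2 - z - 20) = (z + 5)/(z - 5)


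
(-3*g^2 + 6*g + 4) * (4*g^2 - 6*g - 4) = -12*g^4 + 42*g^3 - 8*g^2 - 48*g - 16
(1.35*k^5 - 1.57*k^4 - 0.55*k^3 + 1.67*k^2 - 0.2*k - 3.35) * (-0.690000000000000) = -0.9315*k^5 + 1.0833*k^4 + 0.3795*k^3 - 1.1523*k^2 + 0.138*k + 2.3115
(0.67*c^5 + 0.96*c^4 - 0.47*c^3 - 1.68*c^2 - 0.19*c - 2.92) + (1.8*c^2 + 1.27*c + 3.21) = 0.67*c^5 + 0.96*c^4 - 0.47*c^3 + 0.12*c^2 + 1.08*c + 0.29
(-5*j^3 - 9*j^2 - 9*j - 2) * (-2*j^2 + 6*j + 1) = 10*j^5 - 12*j^4 - 41*j^3 - 59*j^2 - 21*j - 2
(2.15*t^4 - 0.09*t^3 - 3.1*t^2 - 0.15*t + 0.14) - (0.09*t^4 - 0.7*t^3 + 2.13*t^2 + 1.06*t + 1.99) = 2.06*t^4 + 0.61*t^3 - 5.23*t^2 - 1.21*t - 1.85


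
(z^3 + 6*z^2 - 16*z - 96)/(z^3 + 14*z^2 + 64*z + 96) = (z - 4)/(z + 4)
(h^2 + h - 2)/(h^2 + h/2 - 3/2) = 2*(h + 2)/(2*h + 3)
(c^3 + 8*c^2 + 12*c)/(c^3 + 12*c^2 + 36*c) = (c + 2)/(c + 6)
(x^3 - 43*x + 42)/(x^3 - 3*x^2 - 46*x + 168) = (x - 1)/(x - 4)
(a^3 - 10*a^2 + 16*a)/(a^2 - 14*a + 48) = a*(a - 2)/(a - 6)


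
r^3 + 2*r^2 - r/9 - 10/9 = (r - 2/3)*(r + 1)*(r + 5/3)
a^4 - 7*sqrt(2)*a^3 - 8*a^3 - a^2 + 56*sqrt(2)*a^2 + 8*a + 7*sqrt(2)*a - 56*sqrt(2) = (a - 8)*(a - 1)*(a + 1)*(a - 7*sqrt(2))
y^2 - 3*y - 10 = (y - 5)*(y + 2)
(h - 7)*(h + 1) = h^2 - 6*h - 7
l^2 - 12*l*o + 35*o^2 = (l - 7*o)*(l - 5*o)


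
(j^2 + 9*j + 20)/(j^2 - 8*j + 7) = (j^2 + 9*j + 20)/(j^2 - 8*j + 7)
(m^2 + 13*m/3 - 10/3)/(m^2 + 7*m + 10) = (m - 2/3)/(m + 2)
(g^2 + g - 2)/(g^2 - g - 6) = (g - 1)/(g - 3)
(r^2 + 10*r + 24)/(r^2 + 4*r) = (r + 6)/r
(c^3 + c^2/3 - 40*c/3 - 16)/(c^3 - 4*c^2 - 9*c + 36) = (c + 4/3)/(c - 3)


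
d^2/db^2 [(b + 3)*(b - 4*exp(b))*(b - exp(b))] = -5*b^2*exp(b) + 16*b*exp(2*b) - 35*b*exp(b) + 6*b + 64*exp(2*b) - 40*exp(b) + 6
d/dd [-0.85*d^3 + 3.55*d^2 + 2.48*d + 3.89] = -2.55*d^2 + 7.1*d + 2.48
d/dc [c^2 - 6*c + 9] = 2*c - 6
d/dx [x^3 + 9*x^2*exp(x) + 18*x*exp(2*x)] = 9*x^2*exp(x) + 3*x^2 + 36*x*exp(2*x) + 18*x*exp(x) + 18*exp(2*x)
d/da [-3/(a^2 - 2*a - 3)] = 6*(a - 1)/(-a^2 + 2*a + 3)^2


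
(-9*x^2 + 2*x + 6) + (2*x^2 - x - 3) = -7*x^2 + x + 3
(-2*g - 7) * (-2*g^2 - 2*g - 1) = 4*g^3 + 18*g^2 + 16*g + 7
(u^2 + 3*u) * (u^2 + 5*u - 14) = u^4 + 8*u^3 + u^2 - 42*u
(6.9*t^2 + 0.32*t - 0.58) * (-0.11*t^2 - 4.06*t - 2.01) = -0.759*t^4 - 28.0492*t^3 - 15.1044*t^2 + 1.7116*t + 1.1658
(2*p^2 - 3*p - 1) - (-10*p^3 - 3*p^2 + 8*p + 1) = 10*p^3 + 5*p^2 - 11*p - 2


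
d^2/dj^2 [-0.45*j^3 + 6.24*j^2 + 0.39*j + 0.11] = 12.48 - 2.7*j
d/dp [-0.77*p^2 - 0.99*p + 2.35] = -1.54*p - 0.99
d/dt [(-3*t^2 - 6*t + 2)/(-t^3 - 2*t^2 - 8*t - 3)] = (-3*t^4 - 12*t^3 + 18*t^2 + 26*t + 34)/(t^6 + 4*t^5 + 20*t^4 + 38*t^3 + 76*t^2 + 48*t + 9)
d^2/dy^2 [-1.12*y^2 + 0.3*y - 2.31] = -2.24000000000000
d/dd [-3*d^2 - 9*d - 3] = -6*d - 9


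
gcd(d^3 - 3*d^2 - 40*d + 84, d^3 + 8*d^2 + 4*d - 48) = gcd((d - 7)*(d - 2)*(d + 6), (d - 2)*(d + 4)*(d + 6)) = d^2 + 4*d - 12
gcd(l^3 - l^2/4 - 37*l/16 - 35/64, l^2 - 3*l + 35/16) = l - 7/4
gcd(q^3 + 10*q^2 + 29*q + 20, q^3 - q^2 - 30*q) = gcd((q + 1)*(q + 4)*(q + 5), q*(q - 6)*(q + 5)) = q + 5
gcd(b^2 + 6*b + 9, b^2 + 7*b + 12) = b + 3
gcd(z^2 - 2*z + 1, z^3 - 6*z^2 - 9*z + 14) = z - 1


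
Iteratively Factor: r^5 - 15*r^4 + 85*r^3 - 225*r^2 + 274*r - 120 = (r - 2)*(r^4 - 13*r^3 + 59*r^2 - 107*r + 60) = (r - 4)*(r - 2)*(r^3 - 9*r^2 + 23*r - 15) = (r - 4)*(r - 2)*(r - 1)*(r^2 - 8*r + 15) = (r - 5)*(r - 4)*(r - 2)*(r - 1)*(r - 3)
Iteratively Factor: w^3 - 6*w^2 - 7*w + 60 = (w + 3)*(w^2 - 9*w + 20) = (w - 4)*(w + 3)*(w - 5)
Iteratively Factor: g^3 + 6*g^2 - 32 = (g - 2)*(g^2 + 8*g + 16) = (g - 2)*(g + 4)*(g + 4)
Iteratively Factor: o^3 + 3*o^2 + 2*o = (o)*(o^2 + 3*o + 2) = o*(o + 2)*(o + 1)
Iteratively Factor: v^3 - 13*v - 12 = (v + 1)*(v^2 - v - 12) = (v - 4)*(v + 1)*(v + 3)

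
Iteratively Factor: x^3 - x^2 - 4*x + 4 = (x - 1)*(x^2 - 4) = (x - 1)*(x + 2)*(x - 2)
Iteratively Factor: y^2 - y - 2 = (y - 2)*(y + 1)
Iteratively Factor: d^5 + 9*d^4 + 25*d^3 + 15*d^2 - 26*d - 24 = (d + 4)*(d^4 + 5*d^3 + 5*d^2 - 5*d - 6) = (d - 1)*(d + 4)*(d^3 + 6*d^2 + 11*d + 6) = (d - 1)*(d + 2)*(d + 4)*(d^2 + 4*d + 3) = (d - 1)*(d + 1)*(d + 2)*(d + 4)*(d + 3)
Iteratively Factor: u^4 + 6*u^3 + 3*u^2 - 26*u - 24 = (u + 4)*(u^3 + 2*u^2 - 5*u - 6) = (u + 1)*(u + 4)*(u^2 + u - 6) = (u + 1)*(u + 3)*(u + 4)*(u - 2)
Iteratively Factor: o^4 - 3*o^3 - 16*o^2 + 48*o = (o + 4)*(o^3 - 7*o^2 + 12*o) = (o - 4)*(o + 4)*(o^2 - 3*o) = o*(o - 4)*(o + 4)*(o - 3)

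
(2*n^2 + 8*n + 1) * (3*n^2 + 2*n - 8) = 6*n^4 + 28*n^3 + 3*n^2 - 62*n - 8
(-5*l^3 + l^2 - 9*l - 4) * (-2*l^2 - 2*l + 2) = 10*l^5 + 8*l^4 + 6*l^3 + 28*l^2 - 10*l - 8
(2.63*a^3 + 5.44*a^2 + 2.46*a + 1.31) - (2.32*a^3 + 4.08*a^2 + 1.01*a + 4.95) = 0.31*a^3 + 1.36*a^2 + 1.45*a - 3.64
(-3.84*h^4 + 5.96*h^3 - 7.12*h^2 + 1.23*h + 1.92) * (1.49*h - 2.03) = -5.7216*h^5 + 16.6756*h^4 - 22.7076*h^3 + 16.2863*h^2 + 0.3639*h - 3.8976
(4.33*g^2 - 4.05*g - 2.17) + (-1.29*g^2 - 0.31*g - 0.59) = 3.04*g^2 - 4.36*g - 2.76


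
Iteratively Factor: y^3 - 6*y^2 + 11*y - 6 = (y - 2)*(y^2 - 4*y + 3) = (y - 2)*(y - 1)*(y - 3)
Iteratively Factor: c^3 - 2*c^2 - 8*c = (c)*(c^2 - 2*c - 8) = c*(c - 4)*(c + 2)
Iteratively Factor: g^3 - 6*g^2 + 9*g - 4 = (g - 1)*(g^2 - 5*g + 4) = (g - 4)*(g - 1)*(g - 1)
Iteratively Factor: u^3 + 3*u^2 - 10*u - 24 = (u - 3)*(u^2 + 6*u + 8) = (u - 3)*(u + 2)*(u + 4)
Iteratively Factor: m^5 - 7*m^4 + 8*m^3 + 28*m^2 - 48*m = (m - 4)*(m^4 - 3*m^3 - 4*m^2 + 12*m) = m*(m - 4)*(m^3 - 3*m^2 - 4*m + 12) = m*(m - 4)*(m - 2)*(m^2 - m - 6) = m*(m - 4)*(m - 2)*(m + 2)*(m - 3)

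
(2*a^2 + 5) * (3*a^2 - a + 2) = 6*a^4 - 2*a^3 + 19*a^2 - 5*a + 10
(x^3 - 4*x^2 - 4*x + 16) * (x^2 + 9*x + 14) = x^5 + 5*x^4 - 26*x^3 - 76*x^2 + 88*x + 224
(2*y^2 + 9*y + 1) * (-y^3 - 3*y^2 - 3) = -2*y^5 - 15*y^4 - 28*y^3 - 9*y^2 - 27*y - 3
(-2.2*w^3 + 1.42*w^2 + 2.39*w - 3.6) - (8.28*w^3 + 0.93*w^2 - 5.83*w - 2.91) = -10.48*w^3 + 0.49*w^2 + 8.22*w - 0.69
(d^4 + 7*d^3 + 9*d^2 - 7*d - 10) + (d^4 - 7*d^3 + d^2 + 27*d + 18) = 2*d^4 + 10*d^2 + 20*d + 8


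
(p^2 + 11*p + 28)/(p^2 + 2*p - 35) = (p + 4)/(p - 5)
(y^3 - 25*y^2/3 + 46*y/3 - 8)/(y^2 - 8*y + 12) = (3*y^2 - 7*y + 4)/(3*(y - 2))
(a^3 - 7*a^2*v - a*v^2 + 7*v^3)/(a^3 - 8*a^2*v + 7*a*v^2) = (a + v)/a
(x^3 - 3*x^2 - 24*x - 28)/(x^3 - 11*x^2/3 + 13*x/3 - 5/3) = 3*(x^3 - 3*x^2 - 24*x - 28)/(3*x^3 - 11*x^2 + 13*x - 5)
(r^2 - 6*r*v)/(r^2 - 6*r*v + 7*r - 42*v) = r/(r + 7)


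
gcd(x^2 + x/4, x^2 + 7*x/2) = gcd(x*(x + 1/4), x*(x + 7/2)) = x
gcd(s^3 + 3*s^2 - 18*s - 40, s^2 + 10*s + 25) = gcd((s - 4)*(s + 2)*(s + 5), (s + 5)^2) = s + 5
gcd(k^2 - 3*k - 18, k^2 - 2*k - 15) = k + 3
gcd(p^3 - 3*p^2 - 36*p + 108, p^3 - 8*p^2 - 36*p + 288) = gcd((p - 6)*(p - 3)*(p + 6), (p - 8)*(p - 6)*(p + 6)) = p^2 - 36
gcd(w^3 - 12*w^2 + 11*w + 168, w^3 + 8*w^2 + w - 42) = w + 3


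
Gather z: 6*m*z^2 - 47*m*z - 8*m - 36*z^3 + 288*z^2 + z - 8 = -8*m - 36*z^3 + z^2*(6*m + 288) + z*(1 - 47*m) - 8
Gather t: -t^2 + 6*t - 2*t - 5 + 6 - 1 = -t^2 + 4*t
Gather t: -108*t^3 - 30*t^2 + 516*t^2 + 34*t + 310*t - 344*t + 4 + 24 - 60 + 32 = -108*t^3 + 486*t^2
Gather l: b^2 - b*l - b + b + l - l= b^2 - b*l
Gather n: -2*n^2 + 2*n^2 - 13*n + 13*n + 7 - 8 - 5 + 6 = 0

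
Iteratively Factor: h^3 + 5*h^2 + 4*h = (h + 1)*(h^2 + 4*h) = h*(h + 1)*(h + 4)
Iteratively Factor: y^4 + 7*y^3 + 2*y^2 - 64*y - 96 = (y + 2)*(y^3 + 5*y^2 - 8*y - 48) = (y + 2)*(y + 4)*(y^2 + y - 12) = (y - 3)*(y + 2)*(y + 4)*(y + 4)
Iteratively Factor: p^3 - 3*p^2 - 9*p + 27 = (p - 3)*(p^2 - 9) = (p - 3)^2*(p + 3)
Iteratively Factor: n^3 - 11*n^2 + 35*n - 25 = (n - 5)*(n^2 - 6*n + 5) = (n - 5)*(n - 1)*(n - 5)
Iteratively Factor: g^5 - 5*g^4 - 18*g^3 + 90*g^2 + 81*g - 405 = (g - 5)*(g^4 - 18*g^2 + 81) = (g - 5)*(g - 3)*(g^3 + 3*g^2 - 9*g - 27) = (g - 5)*(g - 3)*(g + 3)*(g^2 - 9) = (g - 5)*(g - 3)^2*(g + 3)*(g + 3)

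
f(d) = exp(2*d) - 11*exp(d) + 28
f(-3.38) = 27.63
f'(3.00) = 585.92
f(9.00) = 65570863.21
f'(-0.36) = -6.70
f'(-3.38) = -0.37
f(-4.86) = 27.91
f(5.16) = 28445.45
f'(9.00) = 131230804.35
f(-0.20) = 19.66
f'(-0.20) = -7.67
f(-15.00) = 28.00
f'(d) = 2*exp(2*d) - 11*exp(d)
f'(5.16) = 58750.71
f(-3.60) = 27.70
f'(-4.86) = -0.09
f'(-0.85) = -4.34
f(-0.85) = 23.48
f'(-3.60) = -0.30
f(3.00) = 210.49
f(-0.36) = 20.81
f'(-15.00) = 0.00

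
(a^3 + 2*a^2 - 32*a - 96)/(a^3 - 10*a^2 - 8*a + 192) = (a + 4)/(a - 8)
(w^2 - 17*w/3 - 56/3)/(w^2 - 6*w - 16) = (w + 7/3)/(w + 2)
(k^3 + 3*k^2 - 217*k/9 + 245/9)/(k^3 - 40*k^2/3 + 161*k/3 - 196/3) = (3*k^2 + 16*k - 35)/(3*(k^2 - 11*k + 28))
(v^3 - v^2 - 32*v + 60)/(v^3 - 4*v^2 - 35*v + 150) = (v - 2)/(v - 5)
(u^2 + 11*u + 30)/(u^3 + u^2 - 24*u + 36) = (u + 5)/(u^2 - 5*u + 6)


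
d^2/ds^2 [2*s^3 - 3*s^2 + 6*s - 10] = 12*s - 6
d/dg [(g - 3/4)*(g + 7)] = 2*g + 25/4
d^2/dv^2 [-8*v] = 0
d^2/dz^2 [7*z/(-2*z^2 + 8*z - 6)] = 7*(-4*z*(z - 2)^2 + (3*z - 4)*(z^2 - 4*z + 3))/(z^2 - 4*z + 3)^3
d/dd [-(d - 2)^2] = 4 - 2*d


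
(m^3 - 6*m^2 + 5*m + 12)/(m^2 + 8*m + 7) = (m^2 - 7*m + 12)/(m + 7)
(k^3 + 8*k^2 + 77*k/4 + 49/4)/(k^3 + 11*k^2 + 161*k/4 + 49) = (k + 1)/(k + 4)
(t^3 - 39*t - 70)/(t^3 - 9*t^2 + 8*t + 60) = (t^2 - 2*t - 35)/(t^2 - 11*t + 30)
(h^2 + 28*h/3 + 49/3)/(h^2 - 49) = (h + 7/3)/(h - 7)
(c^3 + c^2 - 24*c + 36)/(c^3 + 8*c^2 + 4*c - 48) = (c - 3)/(c + 4)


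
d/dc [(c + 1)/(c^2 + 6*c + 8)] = (c^2 + 6*c - 2*(c + 1)*(c + 3) + 8)/(c^2 + 6*c + 8)^2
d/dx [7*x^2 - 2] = 14*x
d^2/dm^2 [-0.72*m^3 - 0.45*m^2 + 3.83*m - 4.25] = -4.32*m - 0.9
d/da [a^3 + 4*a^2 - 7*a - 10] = 3*a^2 + 8*a - 7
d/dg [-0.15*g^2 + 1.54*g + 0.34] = 1.54 - 0.3*g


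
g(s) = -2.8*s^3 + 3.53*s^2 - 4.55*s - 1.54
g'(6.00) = -264.59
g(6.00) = -506.56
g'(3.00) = -58.97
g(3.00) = -59.02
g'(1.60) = -14.76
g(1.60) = -11.25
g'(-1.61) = -37.69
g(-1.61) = 26.62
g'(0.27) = -3.26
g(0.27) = -2.57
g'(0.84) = -4.55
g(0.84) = -4.53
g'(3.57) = -86.40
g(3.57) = -100.19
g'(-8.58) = -683.50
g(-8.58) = 2065.93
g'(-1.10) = -22.48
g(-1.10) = 11.46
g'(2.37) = -35.00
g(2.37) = -29.77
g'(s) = -8.4*s^2 + 7.06*s - 4.55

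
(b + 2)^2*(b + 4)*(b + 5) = b^4 + 13*b^3 + 60*b^2 + 116*b + 80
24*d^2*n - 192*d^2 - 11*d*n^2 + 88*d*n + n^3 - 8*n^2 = (-8*d + n)*(-3*d + n)*(n - 8)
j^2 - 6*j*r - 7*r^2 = (j - 7*r)*(j + r)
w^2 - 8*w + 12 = (w - 6)*(w - 2)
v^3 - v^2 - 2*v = v*(v - 2)*(v + 1)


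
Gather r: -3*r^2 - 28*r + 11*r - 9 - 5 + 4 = -3*r^2 - 17*r - 10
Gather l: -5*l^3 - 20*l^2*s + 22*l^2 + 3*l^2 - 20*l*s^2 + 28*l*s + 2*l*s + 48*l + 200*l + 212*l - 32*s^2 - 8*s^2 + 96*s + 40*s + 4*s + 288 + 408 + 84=-5*l^3 + l^2*(25 - 20*s) + l*(-20*s^2 + 30*s + 460) - 40*s^2 + 140*s + 780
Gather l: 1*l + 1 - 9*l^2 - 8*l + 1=-9*l^2 - 7*l + 2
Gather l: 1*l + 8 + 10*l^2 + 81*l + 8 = 10*l^2 + 82*l + 16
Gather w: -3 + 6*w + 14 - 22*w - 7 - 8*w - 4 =-24*w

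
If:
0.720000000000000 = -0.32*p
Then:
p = -2.25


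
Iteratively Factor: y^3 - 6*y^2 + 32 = (y - 4)*(y^2 - 2*y - 8) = (y - 4)*(y + 2)*(y - 4)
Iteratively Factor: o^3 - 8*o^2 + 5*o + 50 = (o + 2)*(o^2 - 10*o + 25) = (o - 5)*(o + 2)*(o - 5)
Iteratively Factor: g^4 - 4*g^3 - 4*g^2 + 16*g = (g - 2)*(g^3 - 2*g^2 - 8*g) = (g - 2)*(g + 2)*(g^2 - 4*g) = g*(g - 2)*(g + 2)*(g - 4)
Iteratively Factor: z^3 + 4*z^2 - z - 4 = (z + 4)*(z^2 - 1) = (z + 1)*(z + 4)*(z - 1)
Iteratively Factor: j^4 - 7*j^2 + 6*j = (j - 2)*(j^3 + 2*j^2 - 3*j) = (j - 2)*(j + 3)*(j^2 - j) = j*(j - 2)*(j + 3)*(j - 1)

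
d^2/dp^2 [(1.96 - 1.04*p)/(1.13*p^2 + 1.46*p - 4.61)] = (-(1.04*p - 1.96)*(2.26*p + 1.46)*(4.52*p + 2.92) + (7.0512*p - 1.3928)*(1.13*p^2 + 1.46*p - 4.61))/(1.13*p^2 + 1.46*p - 4.61)^3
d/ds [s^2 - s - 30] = 2*s - 1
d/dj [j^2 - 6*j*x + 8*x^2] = 2*j - 6*x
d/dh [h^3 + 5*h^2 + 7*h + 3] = 3*h^2 + 10*h + 7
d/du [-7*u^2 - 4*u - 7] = -14*u - 4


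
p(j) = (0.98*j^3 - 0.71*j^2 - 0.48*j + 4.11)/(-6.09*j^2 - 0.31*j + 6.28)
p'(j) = (12.18*j + 0.31)*(0.98*j^3 - 0.71*j^2 - 0.48*j + 4.11)/(-6.09*j^2 - 0.31*j + 6.28)^2 + (2.94*j^2 - 1.42*j - 0.48)/(-6.09*j^2 - 0.31*j + 6.28)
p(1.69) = -0.52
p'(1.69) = 0.45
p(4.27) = -0.62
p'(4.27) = -0.14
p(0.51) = 0.84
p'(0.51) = 1.11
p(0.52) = 0.85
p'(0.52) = 1.17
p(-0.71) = 1.09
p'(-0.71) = -2.07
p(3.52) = -0.52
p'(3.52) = -0.12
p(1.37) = -0.83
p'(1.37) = 1.98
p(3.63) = -0.53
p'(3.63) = -0.13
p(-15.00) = 2.54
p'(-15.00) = -0.16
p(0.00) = 0.65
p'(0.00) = -0.04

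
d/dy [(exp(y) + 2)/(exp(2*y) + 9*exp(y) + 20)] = (-(exp(y) + 2)*(2*exp(y) + 9) + exp(2*y) + 9*exp(y) + 20)*exp(y)/(exp(2*y) + 9*exp(y) + 20)^2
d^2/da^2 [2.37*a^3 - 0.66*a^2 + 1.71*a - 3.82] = 14.22*a - 1.32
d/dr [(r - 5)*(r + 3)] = 2*r - 2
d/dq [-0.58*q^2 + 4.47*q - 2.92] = 4.47 - 1.16*q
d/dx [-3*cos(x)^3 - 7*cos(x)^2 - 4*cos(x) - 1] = (9*cos(x)^2 + 14*cos(x) + 4)*sin(x)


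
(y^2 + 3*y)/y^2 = (y + 3)/y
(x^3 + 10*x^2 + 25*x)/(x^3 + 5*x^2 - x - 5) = x*(x + 5)/(x^2 - 1)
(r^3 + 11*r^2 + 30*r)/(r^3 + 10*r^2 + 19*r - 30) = r/(r - 1)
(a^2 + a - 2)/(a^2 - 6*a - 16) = (a - 1)/(a - 8)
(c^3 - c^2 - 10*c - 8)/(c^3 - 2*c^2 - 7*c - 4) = (c + 2)/(c + 1)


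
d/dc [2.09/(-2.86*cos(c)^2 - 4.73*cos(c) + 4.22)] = -(11.9548*cos(c) + 9.8857)*sin(c)/(2.86*cos(c)^2 + 4.73*cos(c) - 4.22)^2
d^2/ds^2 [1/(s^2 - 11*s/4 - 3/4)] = 8*(16*s^2 - 44*s - (8*s - 11)^2 - 12)/(-4*s^2 + 11*s + 3)^3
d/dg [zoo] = 0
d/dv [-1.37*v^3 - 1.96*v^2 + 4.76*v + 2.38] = -4.11*v^2 - 3.92*v + 4.76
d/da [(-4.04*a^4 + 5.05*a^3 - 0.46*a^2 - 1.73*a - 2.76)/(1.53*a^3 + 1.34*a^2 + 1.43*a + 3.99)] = (-6.1812*a^6 - 10.8272*a^5 - 9.8608*a^4 - 44.7416*a^3 + 74.7773*a^2 + 3.726*a - 2.9559)/(2.3409*a^6 + 4.1004*a^5 + 6.1714*a^4 + 16.0418*a^3 + 12.7381*a^2 + 11.4114*a + 15.9201)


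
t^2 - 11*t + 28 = (t - 7)*(t - 4)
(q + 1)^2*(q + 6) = q^3 + 8*q^2 + 13*q + 6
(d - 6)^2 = d^2 - 12*d + 36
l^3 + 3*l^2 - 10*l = l*(l - 2)*(l + 5)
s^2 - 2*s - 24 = (s - 6)*(s + 4)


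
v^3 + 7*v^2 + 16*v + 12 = (v + 2)^2*(v + 3)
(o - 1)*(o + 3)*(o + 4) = o^3 + 6*o^2 + 5*o - 12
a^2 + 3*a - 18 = (a - 3)*(a + 6)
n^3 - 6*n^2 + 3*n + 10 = (n - 5)*(n - 2)*(n + 1)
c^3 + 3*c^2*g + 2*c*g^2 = c*(c + g)*(c + 2*g)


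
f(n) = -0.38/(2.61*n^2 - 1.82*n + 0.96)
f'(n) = -0.38*(1.82 - 5.22*n)/(2.61*n^2 - 1.82*n + 0.96)^2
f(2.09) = -0.04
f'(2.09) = 0.05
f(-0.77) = -0.10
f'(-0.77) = -0.15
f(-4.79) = -0.01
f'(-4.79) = -0.00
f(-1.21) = -0.05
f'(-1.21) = -0.06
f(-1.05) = -0.07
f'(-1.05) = -0.08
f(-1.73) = -0.03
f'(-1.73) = -0.03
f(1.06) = -0.19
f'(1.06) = 0.37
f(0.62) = -0.46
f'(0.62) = 0.77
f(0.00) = -0.40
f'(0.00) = -0.75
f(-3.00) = -0.01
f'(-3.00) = -0.01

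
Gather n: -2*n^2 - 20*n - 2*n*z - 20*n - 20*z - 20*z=-2*n^2 + n*(-2*z - 40) - 40*z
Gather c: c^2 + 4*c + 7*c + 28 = c^2 + 11*c + 28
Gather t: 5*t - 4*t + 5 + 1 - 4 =t + 2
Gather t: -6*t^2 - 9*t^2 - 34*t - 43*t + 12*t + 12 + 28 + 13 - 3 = -15*t^2 - 65*t + 50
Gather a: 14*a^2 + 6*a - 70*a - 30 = 14*a^2 - 64*a - 30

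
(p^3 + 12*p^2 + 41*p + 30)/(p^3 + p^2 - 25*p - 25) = (p + 6)/(p - 5)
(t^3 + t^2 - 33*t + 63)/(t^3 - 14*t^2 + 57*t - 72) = (t + 7)/(t - 8)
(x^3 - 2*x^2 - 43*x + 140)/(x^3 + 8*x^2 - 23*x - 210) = (x - 4)/(x + 6)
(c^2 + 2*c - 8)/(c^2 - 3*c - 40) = (-c^2 - 2*c + 8)/(-c^2 + 3*c + 40)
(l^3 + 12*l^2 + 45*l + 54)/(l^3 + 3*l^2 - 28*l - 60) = (l^2 + 6*l + 9)/(l^2 - 3*l - 10)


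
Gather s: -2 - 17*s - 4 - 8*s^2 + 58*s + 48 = -8*s^2 + 41*s + 42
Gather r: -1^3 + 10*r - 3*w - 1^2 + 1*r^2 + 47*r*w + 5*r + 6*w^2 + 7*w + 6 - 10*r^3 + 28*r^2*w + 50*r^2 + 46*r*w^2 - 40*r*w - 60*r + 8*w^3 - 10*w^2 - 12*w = -10*r^3 + r^2*(28*w + 51) + r*(46*w^2 + 7*w - 45) + 8*w^3 - 4*w^2 - 8*w + 4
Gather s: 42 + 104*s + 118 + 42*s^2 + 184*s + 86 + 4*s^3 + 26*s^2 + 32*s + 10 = 4*s^3 + 68*s^2 + 320*s + 256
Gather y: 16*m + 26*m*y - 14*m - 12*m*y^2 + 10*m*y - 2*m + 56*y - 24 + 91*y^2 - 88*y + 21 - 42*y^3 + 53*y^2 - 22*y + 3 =-42*y^3 + y^2*(144 - 12*m) + y*(36*m - 54)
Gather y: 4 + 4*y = 4*y + 4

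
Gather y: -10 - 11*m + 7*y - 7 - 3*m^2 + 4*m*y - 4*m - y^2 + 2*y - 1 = -3*m^2 - 15*m - y^2 + y*(4*m + 9) - 18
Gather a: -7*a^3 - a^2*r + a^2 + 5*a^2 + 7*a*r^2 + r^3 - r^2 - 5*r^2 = -7*a^3 + a^2*(6 - r) + 7*a*r^2 + r^3 - 6*r^2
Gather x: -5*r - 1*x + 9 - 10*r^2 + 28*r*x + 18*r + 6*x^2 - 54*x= -10*r^2 + 13*r + 6*x^2 + x*(28*r - 55) + 9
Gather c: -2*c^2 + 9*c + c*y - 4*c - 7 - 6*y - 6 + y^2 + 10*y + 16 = -2*c^2 + c*(y + 5) + y^2 + 4*y + 3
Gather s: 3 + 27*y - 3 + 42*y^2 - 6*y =42*y^2 + 21*y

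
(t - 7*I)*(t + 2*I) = t^2 - 5*I*t + 14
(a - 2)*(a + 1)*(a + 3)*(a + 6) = a^4 + 8*a^3 + 7*a^2 - 36*a - 36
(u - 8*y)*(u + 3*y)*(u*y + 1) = u^3*y - 5*u^2*y^2 + u^2 - 24*u*y^3 - 5*u*y - 24*y^2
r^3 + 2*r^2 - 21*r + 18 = (r - 3)*(r - 1)*(r + 6)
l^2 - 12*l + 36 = (l - 6)^2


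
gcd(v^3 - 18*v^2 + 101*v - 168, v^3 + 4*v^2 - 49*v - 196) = v - 7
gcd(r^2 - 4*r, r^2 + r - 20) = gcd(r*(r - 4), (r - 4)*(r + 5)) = r - 4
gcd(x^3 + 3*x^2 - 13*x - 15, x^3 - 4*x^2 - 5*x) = x + 1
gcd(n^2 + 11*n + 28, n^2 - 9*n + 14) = 1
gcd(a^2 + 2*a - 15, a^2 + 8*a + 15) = a + 5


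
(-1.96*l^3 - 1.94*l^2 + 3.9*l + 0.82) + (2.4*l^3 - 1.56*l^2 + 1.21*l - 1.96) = 0.44*l^3 - 3.5*l^2 + 5.11*l - 1.14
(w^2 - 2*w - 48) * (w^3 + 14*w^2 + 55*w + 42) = w^5 + 12*w^4 - 21*w^3 - 740*w^2 - 2724*w - 2016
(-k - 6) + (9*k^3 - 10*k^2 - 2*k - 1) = 9*k^3 - 10*k^2 - 3*k - 7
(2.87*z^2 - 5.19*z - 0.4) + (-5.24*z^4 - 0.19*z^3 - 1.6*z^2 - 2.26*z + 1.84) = -5.24*z^4 - 0.19*z^3 + 1.27*z^2 - 7.45*z + 1.44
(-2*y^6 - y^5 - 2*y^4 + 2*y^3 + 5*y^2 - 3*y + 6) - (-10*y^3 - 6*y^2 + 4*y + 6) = -2*y^6 - y^5 - 2*y^4 + 12*y^3 + 11*y^2 - 7*y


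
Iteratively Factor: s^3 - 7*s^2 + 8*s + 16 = (s - 4)*(s^2 - 3*s - 4) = (s - 4)*(s + 1)*(s - 4)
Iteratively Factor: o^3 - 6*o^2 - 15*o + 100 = (o - 5)*(o^2 - o - 20) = (o - 5)^2*(o + 4)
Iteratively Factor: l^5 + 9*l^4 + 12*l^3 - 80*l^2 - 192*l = (l + 4)*(l^4 + 5*l^3 - 8*l^2 - 48*l) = (l + 4)^2*(l^3 + l^2 - 12*l) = l*(l + 4)^2*(l^2 + l - 12) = l*(l + 4)^3*(l - 3)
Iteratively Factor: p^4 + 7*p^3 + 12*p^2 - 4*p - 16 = (p + 2)*(p^3 + 5*p^2 + 2*p - 8) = (p - 1)*(p + 2)*(p^2 + 6*p + 8) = (p - 1)*(p + 2)^2*(p + 4)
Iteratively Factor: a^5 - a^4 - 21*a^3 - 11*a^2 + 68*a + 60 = (a - 5)*(a^4 + 4*a^3 - a^2 - 16*a - 12) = (a - 5)*(a + 1)*(a^3 + 3*a^2 - 4*a - 12) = (a - 5)*(a + 1)*(a + 2)*(a^2 + a - 6) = (a - 5)*(a + 1)*(a + 2)*(a + 3)*(a - 2)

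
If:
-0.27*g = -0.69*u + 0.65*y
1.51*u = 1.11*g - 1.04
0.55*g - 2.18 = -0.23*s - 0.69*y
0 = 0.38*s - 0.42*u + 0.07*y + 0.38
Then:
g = 3.14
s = 0.72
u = 1.62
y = 0.42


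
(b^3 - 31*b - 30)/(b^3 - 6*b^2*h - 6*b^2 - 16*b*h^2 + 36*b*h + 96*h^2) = (b^2 + 6*b + 5)/(b^2 - 6*b*h - 16*h^2)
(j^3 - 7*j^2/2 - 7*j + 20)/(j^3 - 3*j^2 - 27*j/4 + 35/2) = 2*(j - 4)/(2*j - 7)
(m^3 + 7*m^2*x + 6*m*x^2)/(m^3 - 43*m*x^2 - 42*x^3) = m/(m - 7*x)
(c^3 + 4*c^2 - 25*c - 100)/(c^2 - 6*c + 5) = (c^2 + 9*c + 20)/(c - 1)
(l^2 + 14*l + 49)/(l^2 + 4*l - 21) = (l + 7)/(l - 3)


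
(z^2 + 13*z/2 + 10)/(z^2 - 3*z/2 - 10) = (z + 4)/(z - 4)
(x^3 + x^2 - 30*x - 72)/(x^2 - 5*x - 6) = (x^2 + 7*x + 12)/(x + 1)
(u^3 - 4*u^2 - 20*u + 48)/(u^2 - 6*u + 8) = (u^2 - 2*u - 24)/(u - 4)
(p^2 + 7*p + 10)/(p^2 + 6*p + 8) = (p + 5)/(p + 4)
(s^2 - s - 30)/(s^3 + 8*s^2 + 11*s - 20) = (s - 6)/(s^2 + 3*s - 4)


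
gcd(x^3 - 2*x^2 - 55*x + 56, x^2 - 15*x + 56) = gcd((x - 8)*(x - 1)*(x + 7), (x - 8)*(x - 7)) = x - 8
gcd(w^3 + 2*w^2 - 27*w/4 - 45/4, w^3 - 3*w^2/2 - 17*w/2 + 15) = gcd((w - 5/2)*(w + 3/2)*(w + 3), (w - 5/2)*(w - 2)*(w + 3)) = w^2 + w/2 - 15/2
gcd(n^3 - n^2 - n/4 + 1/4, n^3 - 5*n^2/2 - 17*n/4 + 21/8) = n - 1/2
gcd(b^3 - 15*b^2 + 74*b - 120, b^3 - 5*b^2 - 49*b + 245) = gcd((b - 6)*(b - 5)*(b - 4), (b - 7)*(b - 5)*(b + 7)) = b - 5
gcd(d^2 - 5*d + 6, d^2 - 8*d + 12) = d - 2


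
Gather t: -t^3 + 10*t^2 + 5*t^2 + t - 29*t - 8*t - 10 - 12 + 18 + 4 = -t^3 + 15*t^2 - 36*t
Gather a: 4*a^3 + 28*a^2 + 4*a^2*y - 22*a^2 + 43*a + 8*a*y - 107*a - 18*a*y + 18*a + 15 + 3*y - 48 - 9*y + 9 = 4*a^3 + a^2*(4*y + 6) + a*(-10*y - 46) - 6*y - 24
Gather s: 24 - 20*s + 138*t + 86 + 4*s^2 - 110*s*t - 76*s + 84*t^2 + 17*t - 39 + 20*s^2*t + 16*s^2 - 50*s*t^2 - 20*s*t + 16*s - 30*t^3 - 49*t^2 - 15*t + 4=s^2*(20*t + 20) + s*(-50*t^2 - 130*t - 80) - 30*t^3 + 35*t^2 + 140*t + 75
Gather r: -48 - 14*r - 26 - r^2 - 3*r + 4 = -r^2 - 17*r - 70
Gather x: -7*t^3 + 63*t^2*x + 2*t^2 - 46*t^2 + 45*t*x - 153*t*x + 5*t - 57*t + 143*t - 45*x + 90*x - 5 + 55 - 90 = -7*t^3 - 44*t^2 + 91*t + x*(63*t^2 - 108*t + 45) - 40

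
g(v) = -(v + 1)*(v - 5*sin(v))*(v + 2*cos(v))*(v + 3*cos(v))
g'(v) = -(1 - 3*sin(v))*(v + 1)*(v - 5*sin(v))*(v + 2*cos(v)) - (1 - 2*sin(v))*(v + 1)*(v - 5*sin(v))*(v + 3*cos(v)) - (1 - 5*cos(v))*(v + 1)*(v + 2*cos(v))*(v + 3*cos(v)) - (v - 5*sin(v))*(v + 2*cos(v))*(v + 3*cos(v)) = (v + 1)*(v - 5*sin(v))*(v + 2*cos(v))*(3*sin(v) - 1) + (v + 1)*(v - 5*sin(v))*(v + 3*cos(v))*(2*sin(v) - 1) + (v + 1)*(v + 2*cos(v))*(v + 3*cos(v))*(5*cos(v) - 1) - (v - 5*sin(v))*(v + 2*cos(v))*(v + 3*cos(v))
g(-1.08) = -0.01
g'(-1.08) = 0.27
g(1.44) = 26.73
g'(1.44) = -35.96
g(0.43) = 16.79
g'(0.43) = 47.62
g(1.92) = 8.96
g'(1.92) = -30.28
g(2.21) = 2.47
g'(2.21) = -14.45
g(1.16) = 34.16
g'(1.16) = -14.14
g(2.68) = 0.01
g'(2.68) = 0.61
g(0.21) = 6.86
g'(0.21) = 40.39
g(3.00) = -0.28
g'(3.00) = -6.39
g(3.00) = -0.28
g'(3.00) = -6.39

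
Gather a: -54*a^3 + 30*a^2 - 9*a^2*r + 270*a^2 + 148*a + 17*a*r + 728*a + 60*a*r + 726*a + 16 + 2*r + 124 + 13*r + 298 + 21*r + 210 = -54*a^3 + a^2*(300 - 9*r) + a*(77*r + 1602) + 36*r + 648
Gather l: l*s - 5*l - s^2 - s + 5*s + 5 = l*(s - 5) - s^2 + 4*s + 5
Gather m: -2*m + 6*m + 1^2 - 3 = 4*m - 2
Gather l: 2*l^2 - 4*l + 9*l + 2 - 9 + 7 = 2*l^2 + 5*l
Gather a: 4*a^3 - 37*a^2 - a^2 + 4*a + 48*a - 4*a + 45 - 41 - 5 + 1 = 4*a^3 - 38*a^2 + 48*a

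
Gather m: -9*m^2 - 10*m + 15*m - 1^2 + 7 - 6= -9*m^2 + 5*m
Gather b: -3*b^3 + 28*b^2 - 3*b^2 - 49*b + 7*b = -3*b^3 + 25*b^2 - 42*b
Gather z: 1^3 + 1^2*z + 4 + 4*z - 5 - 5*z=0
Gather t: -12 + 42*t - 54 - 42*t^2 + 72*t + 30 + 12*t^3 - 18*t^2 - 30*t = 12*t^3 - 60*t^2 + 84*t - 36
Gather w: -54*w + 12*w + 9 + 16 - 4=21 - 42*w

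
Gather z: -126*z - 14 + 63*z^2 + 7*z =63*z^2 - 119*z - 14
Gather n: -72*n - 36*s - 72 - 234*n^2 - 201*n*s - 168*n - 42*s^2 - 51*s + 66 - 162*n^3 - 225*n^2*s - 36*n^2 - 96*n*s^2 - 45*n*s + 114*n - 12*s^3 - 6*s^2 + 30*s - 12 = -162*n^3 + n^2*(-225*s - 270) + n*(-96*s^2 - 246*s - 126) - 12*s^3 - 48*s^2 - 57*s - 18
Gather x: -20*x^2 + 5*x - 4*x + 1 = -20*x^2 + x + 1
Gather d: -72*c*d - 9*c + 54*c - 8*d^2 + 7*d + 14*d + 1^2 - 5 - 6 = 45*c - 8*d^2 + d*(21 - 72*c) - 10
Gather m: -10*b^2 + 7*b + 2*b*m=-10*b^2 + 2*b*m + 7*b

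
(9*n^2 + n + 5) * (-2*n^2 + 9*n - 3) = -18*n^4 + 79*n^3 - 28*n^2 + 42*n - 15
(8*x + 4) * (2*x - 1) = 16*x^2 - 4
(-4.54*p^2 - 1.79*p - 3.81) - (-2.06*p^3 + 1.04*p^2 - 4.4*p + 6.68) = 2.06*p^3 - 5.58*p^2 + 2.61*p - 10.49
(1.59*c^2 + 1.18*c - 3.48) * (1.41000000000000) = 2.2419*c^2 + 1.6638*c - 4.9068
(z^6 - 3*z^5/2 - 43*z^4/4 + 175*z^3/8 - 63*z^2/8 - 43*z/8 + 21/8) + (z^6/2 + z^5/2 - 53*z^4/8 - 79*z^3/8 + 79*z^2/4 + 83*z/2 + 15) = 3*z^6/2 - z^5 - 139*z^4/8 + 12*z^3 + 95*z^2/8 + 289*z/8 + 141/8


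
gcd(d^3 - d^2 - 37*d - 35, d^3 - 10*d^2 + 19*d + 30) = d + 1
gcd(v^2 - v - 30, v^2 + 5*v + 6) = 1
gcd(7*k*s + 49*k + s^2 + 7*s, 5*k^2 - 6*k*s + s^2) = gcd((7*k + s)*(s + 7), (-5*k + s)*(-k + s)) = 1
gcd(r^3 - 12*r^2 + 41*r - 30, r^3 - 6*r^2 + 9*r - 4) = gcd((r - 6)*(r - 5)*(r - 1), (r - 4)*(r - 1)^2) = r - 1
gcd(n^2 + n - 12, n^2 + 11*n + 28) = n + 4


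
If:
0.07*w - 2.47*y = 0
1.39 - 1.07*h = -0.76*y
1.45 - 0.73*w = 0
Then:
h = 1.34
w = 1.99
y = 0.06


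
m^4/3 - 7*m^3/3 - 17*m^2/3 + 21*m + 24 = (m/3 + 1)*(m - 8)*(m - 3)*(m + 1)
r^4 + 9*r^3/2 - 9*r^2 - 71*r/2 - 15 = (r - 3)*(r + 1/2)*(r + 2)*(r + 5)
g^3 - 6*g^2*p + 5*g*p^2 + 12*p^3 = (g - 4*p)*(g - 3*p)*(g + p)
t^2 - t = t*(t - 1)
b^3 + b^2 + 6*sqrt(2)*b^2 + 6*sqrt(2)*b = b*(b + 1)*(b + 6*sqrt(2))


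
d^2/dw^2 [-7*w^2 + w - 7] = -14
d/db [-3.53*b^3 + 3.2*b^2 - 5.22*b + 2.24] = -10.59*b^2 + 6.4*b - 5.22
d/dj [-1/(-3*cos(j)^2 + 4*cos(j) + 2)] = 2*(3*cos(j) - 2)*sin(j)/(-3*cos(j)^2 + 4*cos(j) + 2)^2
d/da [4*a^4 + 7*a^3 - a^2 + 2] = a*(16*a^2 + 21*a - 2)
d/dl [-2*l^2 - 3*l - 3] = -4*l - 3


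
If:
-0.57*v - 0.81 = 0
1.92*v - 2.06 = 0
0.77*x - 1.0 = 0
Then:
No Solution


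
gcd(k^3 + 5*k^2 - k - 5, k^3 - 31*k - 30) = k^2 + 6*k + 5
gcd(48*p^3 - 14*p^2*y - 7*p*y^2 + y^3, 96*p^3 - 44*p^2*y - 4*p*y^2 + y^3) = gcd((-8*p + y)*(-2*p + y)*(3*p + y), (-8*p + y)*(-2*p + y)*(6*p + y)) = 16*p^2 - 10*p*y + y^2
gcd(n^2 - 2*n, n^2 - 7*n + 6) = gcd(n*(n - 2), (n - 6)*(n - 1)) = 1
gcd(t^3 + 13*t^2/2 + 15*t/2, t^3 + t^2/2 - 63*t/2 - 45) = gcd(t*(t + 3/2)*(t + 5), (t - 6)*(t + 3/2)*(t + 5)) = t^2 + 13*t/2 + 15/2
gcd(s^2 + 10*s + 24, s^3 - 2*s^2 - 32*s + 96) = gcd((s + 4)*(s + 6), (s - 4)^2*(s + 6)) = s + 6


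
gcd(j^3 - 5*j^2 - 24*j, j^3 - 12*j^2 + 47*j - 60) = 1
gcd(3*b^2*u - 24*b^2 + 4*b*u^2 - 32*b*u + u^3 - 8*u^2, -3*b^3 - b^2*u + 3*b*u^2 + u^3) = 3*b^2 + 4*b*u + u^2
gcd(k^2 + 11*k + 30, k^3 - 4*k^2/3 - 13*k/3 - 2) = 1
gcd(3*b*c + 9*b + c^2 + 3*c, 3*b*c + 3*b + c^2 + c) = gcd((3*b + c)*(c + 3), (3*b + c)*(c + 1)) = 3*b + c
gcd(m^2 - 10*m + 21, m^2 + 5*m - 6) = 1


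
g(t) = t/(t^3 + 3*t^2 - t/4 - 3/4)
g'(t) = t*(-3*t^2 - 6*t + 1/4)/(t^3 + 3*t^2 - t/4 - 3/4)^2 + 1/(t^3 + 3*t^2 - t/4 - 3/4)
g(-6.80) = 0.04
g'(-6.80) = 0.02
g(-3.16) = 2.03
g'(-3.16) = 13.35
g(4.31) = 0.03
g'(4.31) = -0.01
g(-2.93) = -5.02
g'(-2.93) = 69.92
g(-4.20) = 0.20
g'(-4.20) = 0.22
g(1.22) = 0.23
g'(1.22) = -0.32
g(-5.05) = 0.10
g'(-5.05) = 0.07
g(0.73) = 0.69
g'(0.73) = -2.81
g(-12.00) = 0.01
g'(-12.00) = 0.00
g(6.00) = 0.02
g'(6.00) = -0.00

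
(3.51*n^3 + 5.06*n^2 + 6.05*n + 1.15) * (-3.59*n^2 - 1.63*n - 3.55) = -12.6009*n^5 - 23.8867*n^4 - 42.4278*n^3 - 31.953*n^2 - 23.352*n - 4.0825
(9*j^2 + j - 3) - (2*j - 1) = 9*j^2 - j - 2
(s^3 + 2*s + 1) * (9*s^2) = 9*s^5 + 18*s^3 + 9*s^2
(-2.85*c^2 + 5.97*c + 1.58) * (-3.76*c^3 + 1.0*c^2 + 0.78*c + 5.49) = 10.716*c^5 - 25.2972*c^4 - 2.1938*c^3 - 9.4099*c^2 + 34.0077*c + 8.6742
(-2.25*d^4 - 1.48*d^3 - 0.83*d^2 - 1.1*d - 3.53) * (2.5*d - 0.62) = -5.625*d^5 - 2.305*d^4 - 1.1574*d^3 - 2.2354*d^2 - 8.143*d + 2.1886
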